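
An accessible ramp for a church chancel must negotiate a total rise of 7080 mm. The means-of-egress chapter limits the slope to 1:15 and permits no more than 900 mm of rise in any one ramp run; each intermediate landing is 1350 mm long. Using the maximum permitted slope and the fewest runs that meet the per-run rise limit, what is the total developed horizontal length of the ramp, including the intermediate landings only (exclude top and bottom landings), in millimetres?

7080 / 900 = 7.87, so 8 ramp runs are needed. That means 7 intermediate landings.
Ramp run (horizontal) at 1:15: 7080 × 15 = 106200 mm.
Intermediate landings: 7 × 1350 = 9450 mm.
Total developed length = 106200 + 9450 = 115650 mm.

115650 mm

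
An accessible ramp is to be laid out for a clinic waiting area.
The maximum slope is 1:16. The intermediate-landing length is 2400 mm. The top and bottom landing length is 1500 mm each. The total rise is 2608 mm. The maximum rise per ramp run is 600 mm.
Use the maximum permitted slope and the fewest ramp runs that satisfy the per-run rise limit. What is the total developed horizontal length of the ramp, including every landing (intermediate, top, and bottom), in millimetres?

54328 mm

2608 / 600 = 4.347 → round up to 5 ramp runs. That means 4 intermediate landings.
Ramp run (horizontal) at 1:16: 2608 × 16 = 41728 mm.
Intermediate landings: 4 × 2400 = 9600 mm.
Top and bottom landings: 2 × 1500 = 3000 mm.
Total = 41728 + 9600 + 3000 = 54328 mm.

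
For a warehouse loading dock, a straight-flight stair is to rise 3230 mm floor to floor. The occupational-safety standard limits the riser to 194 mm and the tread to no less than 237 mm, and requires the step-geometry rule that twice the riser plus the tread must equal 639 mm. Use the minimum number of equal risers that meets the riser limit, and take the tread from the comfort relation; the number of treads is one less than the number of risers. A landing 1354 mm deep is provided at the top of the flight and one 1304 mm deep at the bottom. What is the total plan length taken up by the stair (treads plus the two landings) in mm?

3230 / 194 = 16.649 → round up to 17 risers.
Riser R = 3230 / 17 = 190 mm, within the 194 mm limit.
T = 639 − 2·190 = 259 mm, which satisfies the 237 mm minimum.
Going = (17 − 1) × 259 = 4144 mm.
Add landings: 4144 + 1354 + 1304 = 6802 mm.

6802 mm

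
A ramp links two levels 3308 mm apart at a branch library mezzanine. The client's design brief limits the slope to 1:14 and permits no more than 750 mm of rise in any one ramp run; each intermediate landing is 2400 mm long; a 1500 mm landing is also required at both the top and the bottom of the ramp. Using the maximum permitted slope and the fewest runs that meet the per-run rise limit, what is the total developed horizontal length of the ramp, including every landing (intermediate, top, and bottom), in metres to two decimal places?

⌈3308/750⌉ = 5 ramp runs. That means 4 intermediate landings.
Horizontal run for 3308 mm of rise at 1:14 is 3308 × 14 = 46312 mm.
Intermediate landings: 4 × 2400 = 9600 mm.
Top and bottom landings: 2 × 1500 = 3000 mm.
Total = 46312 + 9600 + 3000 = 58912 mm.
= 58.91 m.

58.91 m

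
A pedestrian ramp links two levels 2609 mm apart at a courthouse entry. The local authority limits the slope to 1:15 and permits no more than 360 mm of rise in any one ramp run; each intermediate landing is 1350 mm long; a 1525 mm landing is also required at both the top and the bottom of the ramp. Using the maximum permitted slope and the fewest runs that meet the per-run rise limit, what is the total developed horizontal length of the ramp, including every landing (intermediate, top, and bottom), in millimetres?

⌈2609/360⌉ = 8 ramp runs. That means 7 intermediate landings.
Ramp run (horizontal) at 1:15: 2609 × 15 = 39135 mm.
Intermediate landings: 7 × 1350 = 9450 mm.
Top and bottom landings: 2 × 1525 = 3050 mm.
Total = 39135 + 9450 + 3050 = 51635 mm.

51635 mm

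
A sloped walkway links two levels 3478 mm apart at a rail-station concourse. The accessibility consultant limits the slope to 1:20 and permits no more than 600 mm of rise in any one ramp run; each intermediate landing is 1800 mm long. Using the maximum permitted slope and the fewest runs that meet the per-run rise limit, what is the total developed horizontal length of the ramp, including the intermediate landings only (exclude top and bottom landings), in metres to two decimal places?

3478 / 600 = 5.797 → round up to 6 ramp runs. That means 5 intermediate landings.
Ramp run (horizontal) at 1:20: 3478 × 20 = 69560 mm.
5 intermediate landings contribute 5 × 1800 = 9000 mm.
Developed length = 69560 + 9000 = 78560 mm.
= 78.56 m.

78.56 m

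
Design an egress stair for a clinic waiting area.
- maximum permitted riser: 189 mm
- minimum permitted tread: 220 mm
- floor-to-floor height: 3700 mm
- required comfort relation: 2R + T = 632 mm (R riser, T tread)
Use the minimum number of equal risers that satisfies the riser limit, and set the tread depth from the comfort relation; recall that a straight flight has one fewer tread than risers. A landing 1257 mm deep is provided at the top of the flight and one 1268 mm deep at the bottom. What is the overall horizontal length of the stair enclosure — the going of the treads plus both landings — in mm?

⌈3700/189⌉ = 20 risers.
Riser R = 3700 / 20 = 185 mm, within the 189 mm limit.
Tread T = 632 − 2 × 185 = 262 mm (≥ 220 mm).
20 risers give 19 treads; going = 19 × 262 = 4978 mm.
Add landings: 4978 + 1257 + 1268 = 7503 mm.

7503 mm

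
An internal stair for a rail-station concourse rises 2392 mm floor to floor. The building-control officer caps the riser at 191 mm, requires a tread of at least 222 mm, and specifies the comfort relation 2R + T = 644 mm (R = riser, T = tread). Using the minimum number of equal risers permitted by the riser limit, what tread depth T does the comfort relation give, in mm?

2392 / 191 = 12.524 → round up to 13 risers.
Riser R = 2392 / 13 = 184 mm, within the 191 mm limit.
From 2R + T = 644: T = 644 − 368 = 276 mm.

276 mm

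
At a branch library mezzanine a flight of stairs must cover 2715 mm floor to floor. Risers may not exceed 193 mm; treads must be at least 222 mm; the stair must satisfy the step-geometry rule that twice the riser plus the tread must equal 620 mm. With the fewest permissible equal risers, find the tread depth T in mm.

258 mm

At most 193 each: 2715/193 = 14.07, giving 15 risers.
Riser R = 2715 / 15 = 181 mm, within the 193 mm limit.
Tread T = 620 − 2 × 181 = 258 mm (≥ 222 mm).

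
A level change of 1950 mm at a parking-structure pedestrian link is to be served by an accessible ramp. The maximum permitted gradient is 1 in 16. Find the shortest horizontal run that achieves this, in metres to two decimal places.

At 1:16 the run is 16 × 1950 = 31200 mm.
31200 mm = 31.20 m.

31.20 m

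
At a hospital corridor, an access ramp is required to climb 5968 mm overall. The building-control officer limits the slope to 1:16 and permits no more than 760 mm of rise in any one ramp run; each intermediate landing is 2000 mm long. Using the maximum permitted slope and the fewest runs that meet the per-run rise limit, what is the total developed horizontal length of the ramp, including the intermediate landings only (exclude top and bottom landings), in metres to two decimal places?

At most 760 each: 5968/760 = 7.85, giving 8 ramp runs. That means 7 intermediate landings.
Horizontal run for 5968 mm of rise at 1:16 is 5968 × 16 = 95488 mm.
Intermediate landings: 7 × 2000 = 14000 mm.
Developed length = 95488 + 14000 = 109488 mm.
= 109.49 m.

109.49 m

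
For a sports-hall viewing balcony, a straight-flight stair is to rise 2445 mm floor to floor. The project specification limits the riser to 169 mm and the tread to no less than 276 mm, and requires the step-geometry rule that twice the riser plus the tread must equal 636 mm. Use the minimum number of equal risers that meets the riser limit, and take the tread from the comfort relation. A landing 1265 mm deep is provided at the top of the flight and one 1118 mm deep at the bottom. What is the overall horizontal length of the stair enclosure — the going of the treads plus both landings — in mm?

2445 / 169 = 14.467 → round up to 15 risers.
Each riser is 2445/15 = 163 mm (≤ 169 mm).
Tread T = 636 − 2 × 163 = 310 mm (≥ 276 mm).
15 risers give 14 treads; going = 14 × 310 = 4340 mm.
Enclosure = 4340 + 1265 + 1118 = 6723 mm.

6723 mm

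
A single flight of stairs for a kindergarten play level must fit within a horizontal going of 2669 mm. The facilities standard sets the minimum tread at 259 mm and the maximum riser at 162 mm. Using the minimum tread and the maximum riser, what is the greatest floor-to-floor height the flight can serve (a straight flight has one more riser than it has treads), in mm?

2669 / 259 = 10.31, so 10 treads fit.
Risers = treads + 1 = 11.
Maximum height = 11 × 162 = 1782 mm.

1782 mm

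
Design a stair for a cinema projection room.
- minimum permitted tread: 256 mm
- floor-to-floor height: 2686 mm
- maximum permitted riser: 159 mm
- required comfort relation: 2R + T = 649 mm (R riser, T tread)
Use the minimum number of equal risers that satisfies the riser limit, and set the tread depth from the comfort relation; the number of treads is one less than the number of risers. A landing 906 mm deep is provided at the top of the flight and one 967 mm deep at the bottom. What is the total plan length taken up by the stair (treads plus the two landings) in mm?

⌈2686/159⌉ = 17 risers.
R = 2686 ÷ 17 = 158 mm.
Tread T = 649 − 2 × 158 = 333 mm (≥ 256 mm).
17 risers give 16 treads; going = 16 × 333 = 5328 mm.
Enclosure = 5328 + 906 + 967 = 7201 mm.

7201 mm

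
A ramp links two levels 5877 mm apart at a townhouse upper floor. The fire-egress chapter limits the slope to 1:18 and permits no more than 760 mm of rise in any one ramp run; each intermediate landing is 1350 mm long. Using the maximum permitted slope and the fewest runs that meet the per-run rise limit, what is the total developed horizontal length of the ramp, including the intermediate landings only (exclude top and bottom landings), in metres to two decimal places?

115.24 m

⌈5877/760⌉ = 8 ramp runs. That means 7 intermediate landings.
Horizontal run for 5877 mm of rise at 1:18 is 5877 × 18 = 105786 mm.
Intermediate landings: 7 × 1350 = 9450 mm.
Total developed length = 105786 + 9450 = 115236 mm.
= 115.24 m.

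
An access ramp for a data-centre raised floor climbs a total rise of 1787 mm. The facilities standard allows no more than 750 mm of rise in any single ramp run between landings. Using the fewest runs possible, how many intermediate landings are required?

2 intermediate landings

At most 750 each: 1787/750 = 2.38, giving 3 ramp runs.
3 runs are separated by 2 intermediate landings.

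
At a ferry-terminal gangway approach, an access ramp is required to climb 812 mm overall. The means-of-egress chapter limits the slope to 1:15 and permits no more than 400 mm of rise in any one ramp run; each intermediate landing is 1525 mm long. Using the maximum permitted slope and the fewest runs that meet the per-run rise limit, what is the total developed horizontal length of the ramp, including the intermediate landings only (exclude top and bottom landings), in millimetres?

15230 mm

812 / 400 = 2.030 → round up to 3 ramp runs. That means 2 intermediate landings.
Ramp run (horizontal) at 1:15: 812 × 15 = 12180 mm.
2 intermediate landings contribute 2 × 1525 = 3050 mm.
Developed length = 12180 + 3050 = 15230 mm.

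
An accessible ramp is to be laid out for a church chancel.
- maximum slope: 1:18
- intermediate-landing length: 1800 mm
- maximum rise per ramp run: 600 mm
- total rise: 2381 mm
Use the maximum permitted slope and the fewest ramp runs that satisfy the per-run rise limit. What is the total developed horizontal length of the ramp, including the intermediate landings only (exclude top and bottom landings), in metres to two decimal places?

48.26 m

⌈2381/600⌉ = 4 ramp runs. That means 3 intermediate landings.
Ramp run (horizontal) at 1:18: 2381 × 18 = 42858 mm.
Intermediate landings: 3 × 1800 = 5400 mm.
Developed length = 42858 + 5400 = 48258 mm.
= 48.26 m.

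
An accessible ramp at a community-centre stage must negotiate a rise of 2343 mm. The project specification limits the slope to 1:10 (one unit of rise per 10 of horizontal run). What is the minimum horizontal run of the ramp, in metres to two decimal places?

At 1:10 the run is 10 × 2343 = 23430 mm.
23430 mm = 23.43 m.

23.43 m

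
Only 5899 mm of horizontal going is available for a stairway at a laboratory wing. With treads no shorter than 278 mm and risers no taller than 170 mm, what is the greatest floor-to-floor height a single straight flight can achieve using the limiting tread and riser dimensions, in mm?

3740 mm

Treads that fit: ⌊5899 / 278⌋ = 21.
Risers = treads + 1 = 22.
Maximum height = 22 × 170 = 3740 mm.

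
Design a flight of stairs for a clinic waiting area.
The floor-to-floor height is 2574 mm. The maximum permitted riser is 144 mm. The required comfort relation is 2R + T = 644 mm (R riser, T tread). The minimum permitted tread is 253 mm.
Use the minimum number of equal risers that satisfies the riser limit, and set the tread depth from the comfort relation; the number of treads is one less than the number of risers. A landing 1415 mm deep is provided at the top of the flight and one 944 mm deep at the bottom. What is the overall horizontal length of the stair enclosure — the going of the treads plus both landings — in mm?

8445 mm

2574 / 144 = 17.875 → round up to 18 risers.
Riser R = 2574 / 18 = 143 mm, within the 144 mm limit.
From 2R + T = 644: T = 644 − 286 = 358 mm.
18 risers give 17 treads; going = 17 × 358 = 6086 mm.
Add landings: 6086 + 1415 + 944 = 8445 mm.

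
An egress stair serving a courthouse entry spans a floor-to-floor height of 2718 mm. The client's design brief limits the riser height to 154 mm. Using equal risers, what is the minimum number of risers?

18 risers

⌈2718/154⌉ = 18 risers.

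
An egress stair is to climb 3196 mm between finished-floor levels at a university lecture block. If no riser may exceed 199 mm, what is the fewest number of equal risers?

⌈3196/199⌉ = 17 risers.

17 risers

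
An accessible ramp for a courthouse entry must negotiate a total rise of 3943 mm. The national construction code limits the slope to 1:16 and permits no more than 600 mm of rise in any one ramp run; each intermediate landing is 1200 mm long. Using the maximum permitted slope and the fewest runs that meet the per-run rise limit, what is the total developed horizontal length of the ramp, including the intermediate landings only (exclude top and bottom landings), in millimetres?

3943 / 600 = 6.572 → round up to 7 ramp runs. That means 6 intermediate landings.
Ramp run (horizontal) at 1:16: 3943 × 16 = 63088 mm.
6 intermediate landings contribute 6 × 1200 = 7200 mm.
Developed length = 63088 + 7200 = 70288 mm.

70288 mm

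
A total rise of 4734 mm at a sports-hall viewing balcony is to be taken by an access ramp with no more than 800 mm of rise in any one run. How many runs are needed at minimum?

6 runs

At most 800 each: 4734/800 = 5.92, giving 6 ramp runs.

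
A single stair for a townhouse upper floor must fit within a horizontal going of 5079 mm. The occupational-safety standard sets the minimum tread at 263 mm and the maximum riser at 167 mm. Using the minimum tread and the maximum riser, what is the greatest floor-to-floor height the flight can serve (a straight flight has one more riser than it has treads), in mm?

3340 mm

Treads that fit: ⌊5079 / 263⌋ = 19.
Risers = treads + 1 = 20.
Maximum height = 20 × 167 = 3340 mm.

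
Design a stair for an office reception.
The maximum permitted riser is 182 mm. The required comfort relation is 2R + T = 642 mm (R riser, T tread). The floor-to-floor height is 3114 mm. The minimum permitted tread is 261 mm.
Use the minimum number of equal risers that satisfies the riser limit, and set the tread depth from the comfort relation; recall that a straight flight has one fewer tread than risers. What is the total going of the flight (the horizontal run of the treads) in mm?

⌈3114/182⌉ = 18 risers.
Riser R = 3114 / 18 = 173 mm, within the 182 mm limit.
From 2R + T = 642: T = 642 − 346 = 296 mm.
Going = (18 − 1) × 296 = 5032 mm.

5032 mm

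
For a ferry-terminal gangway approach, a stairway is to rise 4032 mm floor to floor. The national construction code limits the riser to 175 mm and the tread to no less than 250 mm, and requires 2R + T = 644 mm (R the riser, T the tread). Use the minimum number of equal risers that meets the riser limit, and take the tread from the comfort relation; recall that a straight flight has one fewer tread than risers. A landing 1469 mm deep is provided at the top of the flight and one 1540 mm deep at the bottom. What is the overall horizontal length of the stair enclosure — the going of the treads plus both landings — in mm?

10093 mm

4032 / 175 = 23.040 → round up to 24 risers.
R = 4032 ÷ 24 = 168 mm.
From 2R + T = 644: T = 644 − 336 = 308 mm.
24 risers give 23 treads; going = 23 × 308 = 7084 mm.
Add landings: 7084 + 1469 + 1540 = 10093 mm.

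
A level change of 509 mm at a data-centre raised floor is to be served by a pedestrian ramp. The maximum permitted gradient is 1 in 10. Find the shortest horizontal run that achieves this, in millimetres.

At 1:10 the run is 10 × 509 = 5090 mm.

5090 mm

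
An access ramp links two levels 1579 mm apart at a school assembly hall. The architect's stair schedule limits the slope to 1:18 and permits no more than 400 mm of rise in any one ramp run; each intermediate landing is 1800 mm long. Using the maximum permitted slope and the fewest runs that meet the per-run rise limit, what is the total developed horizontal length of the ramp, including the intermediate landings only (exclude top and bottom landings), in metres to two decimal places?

33.82 m

1579 / 400 = 3.947 → round up to 4 ramp runs. That means 3 intermediate landings.
Horizontal run for 1579 mm of rise at 1:18 is 1579 × 18 = 28422 mm.
3 intermediate landings contribute 3 × 1800 = 5400 mm.
Developed length = 28422 + 5400 = 33822 mm.
= 33.82 m.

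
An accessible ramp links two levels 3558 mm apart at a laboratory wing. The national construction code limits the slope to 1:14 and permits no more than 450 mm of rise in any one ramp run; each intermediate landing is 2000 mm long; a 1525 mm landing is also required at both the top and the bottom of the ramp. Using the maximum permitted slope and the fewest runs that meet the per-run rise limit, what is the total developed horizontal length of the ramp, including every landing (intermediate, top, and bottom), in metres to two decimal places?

3558 / 450 = 7.91, so 8 ramp runs are needed. That means 7 intermediate landings.
Ramp run (horizontal) at 1:14: 3558 × 14 = 49812 mm.
7 intermediate landings contribute 7 × 2000 = 14000 mm.
Top and bottom landings: 2 × 1525 = 3050 mm.
Total = 49812 + 14000 + 3050 = 66862 mm.
= 66.86 m.

66.86 m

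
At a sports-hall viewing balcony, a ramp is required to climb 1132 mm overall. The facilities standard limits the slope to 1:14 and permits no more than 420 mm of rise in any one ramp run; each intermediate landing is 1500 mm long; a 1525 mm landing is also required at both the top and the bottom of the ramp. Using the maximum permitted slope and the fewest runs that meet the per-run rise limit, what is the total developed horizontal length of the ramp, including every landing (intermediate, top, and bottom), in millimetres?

At most 420 each: 1132/420 = 2.70, giving 3 ramp runs. That means 2 intermediate landings.
Horizontal run for 1132 mm of rise at 1:14 is 1132 × 14 = 15848 mm.
2 intermediate landings contribute 2 × 1500 = 3000 mm.
Top and bottom landings: 2 × 1525 = 3050 mm.
Total = 15848 + 3000 + 3050 = 21898 mm.

21898 mm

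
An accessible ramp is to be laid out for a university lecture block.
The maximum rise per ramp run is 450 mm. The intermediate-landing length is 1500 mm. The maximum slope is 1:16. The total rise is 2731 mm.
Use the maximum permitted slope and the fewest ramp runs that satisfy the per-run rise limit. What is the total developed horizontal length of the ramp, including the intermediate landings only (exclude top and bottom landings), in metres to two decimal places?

52.70 m

At most 450 each: 2731/450 = 6.07, giving 7 ramp runs. That means 6 intermediate landings.
Ramp run (horizontal) at 1:16: 2731 × 16 = 43696 mm.
Intermediate landings: 6 × 1500 = 9000 mm.
Developed length = 43696 + 9000 = 52696 mm.
= 52.70 m.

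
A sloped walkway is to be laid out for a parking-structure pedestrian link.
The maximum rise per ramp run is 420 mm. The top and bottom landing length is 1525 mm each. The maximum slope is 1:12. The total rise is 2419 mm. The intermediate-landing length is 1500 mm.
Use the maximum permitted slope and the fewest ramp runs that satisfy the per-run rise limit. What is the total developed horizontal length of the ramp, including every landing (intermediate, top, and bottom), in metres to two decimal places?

2419 / 420 = 5.760 → round up to 6 ramp runs. That means 5 intermediate landings.
Ramp run (horizontal) at 1:12: 2419 × 12 = 29028 mm.
5 intermediate landings contribute 5 × 1500 = 7500 mm.
Top and bottom landings: 2 × 1525 = 3050 mm.
Total = 29028 + 7500 + 3050 = 39578 mm.
= 39.58 m.

39.58 m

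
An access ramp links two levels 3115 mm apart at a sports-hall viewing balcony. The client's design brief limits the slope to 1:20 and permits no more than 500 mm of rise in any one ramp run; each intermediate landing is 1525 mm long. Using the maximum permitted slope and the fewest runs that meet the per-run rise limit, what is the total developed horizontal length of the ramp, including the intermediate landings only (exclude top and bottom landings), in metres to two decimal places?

71.45 m

3115 / 500 = 6.23, so 7 ramp runs are needed. That means 6 intermediate landings.
Horizontal run for 3115 mm of rise at 1:20 is 3115 × 20 = 62300 mm.
6 intermediate landings contribute 6 × 1525 = 9150 mm.
Developed length = 62300 + 9150 = 71450 mm.
= 71.45 m.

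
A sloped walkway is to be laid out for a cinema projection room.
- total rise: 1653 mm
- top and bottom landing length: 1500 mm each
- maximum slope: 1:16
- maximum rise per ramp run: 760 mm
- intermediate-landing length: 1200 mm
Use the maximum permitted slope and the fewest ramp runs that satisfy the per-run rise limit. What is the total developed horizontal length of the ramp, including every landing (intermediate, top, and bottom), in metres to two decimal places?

1653 / 760 = 2.17, so 3 ramp runs are needed. That means 2 intermediate landings.
Ramp run (horizontal) at 1:16: 1653 × 16 = 26448 mm.
Intermediate landings: 2 × 1200 = 2400 mm.
Top and bottom landings: 2 × 1500 = 3000 mm.
Total = 26448 + 2400 + 3000 = 31848 mm.
= 31.85 m.

31.85 m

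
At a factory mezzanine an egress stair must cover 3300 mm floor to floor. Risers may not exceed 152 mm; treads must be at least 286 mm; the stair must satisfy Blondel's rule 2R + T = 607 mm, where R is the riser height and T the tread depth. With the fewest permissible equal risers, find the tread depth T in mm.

3300 / 152 = 21.71, so 22 risers are needed.
Each riser is 3300/22 = 150 mm (≤ 152 mm).
Tread T = 607 − 2 × 150 = 307 mm (≥ 286 mm).

307 mm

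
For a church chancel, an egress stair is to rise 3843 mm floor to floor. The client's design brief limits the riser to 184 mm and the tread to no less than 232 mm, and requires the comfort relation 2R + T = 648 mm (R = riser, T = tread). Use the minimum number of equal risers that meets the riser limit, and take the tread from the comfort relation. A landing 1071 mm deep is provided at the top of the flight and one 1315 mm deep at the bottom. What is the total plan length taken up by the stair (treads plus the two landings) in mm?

⌈3843/184⌉ = 21 risers.
R = 3843 ÷ 21 = 183 mm.
T = 648 − 2·183 = 282 mm, which satisfies the 232 mm minimum.
21 risers give 20 treads; going = 20 × 282 = 5640 mm.
Enclosure = 5640 + 1071 + 1315 = 8026 mm.

8026 mm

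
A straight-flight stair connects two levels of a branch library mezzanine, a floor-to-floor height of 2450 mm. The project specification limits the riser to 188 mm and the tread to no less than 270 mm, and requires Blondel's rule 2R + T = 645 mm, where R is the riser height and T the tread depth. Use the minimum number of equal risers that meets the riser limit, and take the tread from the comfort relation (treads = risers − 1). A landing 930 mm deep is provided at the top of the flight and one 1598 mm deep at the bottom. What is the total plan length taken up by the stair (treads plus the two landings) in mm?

2450 / 188 = 13.032 → round up to 14 risers.
R = 2450 ÷ 14 = 175 mm.
Tread T = 645 − 2 × 175 = 295 mm (≥ 270 mm).
14 risers give 13 treads; going = 13 × 295 = 3835 mm.
Enclosure = 3835 + 930 + 1598 = 6363 mm.

6363 mm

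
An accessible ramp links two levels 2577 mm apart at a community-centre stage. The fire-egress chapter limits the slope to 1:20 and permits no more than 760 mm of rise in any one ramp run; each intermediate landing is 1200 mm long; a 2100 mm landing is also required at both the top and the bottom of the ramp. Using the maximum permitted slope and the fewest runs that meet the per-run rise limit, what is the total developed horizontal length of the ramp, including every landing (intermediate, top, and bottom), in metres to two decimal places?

2577 / 760 = 3.39, so 4 ramp runs are needed. That means 3 intermediate landings.
Ramp run (horizontal) at 1:20: 2577 × 20 = 51540 mm.
Intermediate landings: 3 × 1200 = 3600 mm.
Top and bottom landings: 2 × 2100 = 4200 mm.
Total = 51540 + 3600 + 4200 = 59340 mm.
= 59.34 m.

59.34 m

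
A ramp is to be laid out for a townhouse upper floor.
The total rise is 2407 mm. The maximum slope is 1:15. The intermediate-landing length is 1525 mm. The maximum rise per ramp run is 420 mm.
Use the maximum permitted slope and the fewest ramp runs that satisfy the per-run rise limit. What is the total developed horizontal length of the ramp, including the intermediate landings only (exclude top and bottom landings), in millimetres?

43730 mm

⌈2407/420⌉ = 6 ramp runs. That means 5 intermediate landings.
Ramp run (horizontal) at 1:15: 2407 × 15 = 36105 mm.
Intermediate landings: 5 × 1525 = 7625 mm.
Developed length = 36105 + 7625 = 43730 mm.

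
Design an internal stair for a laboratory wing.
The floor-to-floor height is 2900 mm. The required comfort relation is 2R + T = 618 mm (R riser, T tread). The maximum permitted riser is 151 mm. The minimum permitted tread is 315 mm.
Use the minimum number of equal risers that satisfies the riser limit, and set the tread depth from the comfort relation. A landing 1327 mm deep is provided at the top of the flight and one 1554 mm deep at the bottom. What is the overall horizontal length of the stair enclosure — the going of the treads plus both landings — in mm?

9113 mm

2900 / 151 = 19.21, so 20 risers are needed.
R = 2900 ÷ 20 = 145 mm.
Tread T = 618 − 2 × 145 = 328 mm (≥ 315 mm).
20 risers give 19 treads; going = 19 × 328 = 6232 mm.
Enclosure = 6232 + 1327 + 1554 = 9113 mm.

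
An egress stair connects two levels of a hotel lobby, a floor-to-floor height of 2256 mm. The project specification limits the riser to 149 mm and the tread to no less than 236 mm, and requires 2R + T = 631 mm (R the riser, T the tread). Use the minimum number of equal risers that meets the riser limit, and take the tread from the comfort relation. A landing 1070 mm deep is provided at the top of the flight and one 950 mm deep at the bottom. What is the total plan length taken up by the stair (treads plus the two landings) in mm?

7255 mm

⌈2256/149⌉ = 16 risers.
Each riser is 2256/16 = 141 mm (≤ 149 mm).
From 2R + T = 631: T = 631 − 282 = 349 mm.
Treads = 16 − 1 = 15; going = 15 × 349 = 5235 mm.
Add landings: 5235 + 1070 + 950 = 7255 mm.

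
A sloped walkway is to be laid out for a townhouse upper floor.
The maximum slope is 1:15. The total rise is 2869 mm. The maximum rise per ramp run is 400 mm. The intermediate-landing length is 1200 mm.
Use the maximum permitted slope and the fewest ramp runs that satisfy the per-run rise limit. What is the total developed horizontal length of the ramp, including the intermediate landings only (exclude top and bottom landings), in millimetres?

51435 mm

2869 / 400 = 7.173 → round up to 8 ramp runs. That means 7 intermediate landings.
Horizontal run for 2869 mm of rise at 1:15 is 2869 × 15 = 43035 mm.
7 intermediate landings contribute 7 × 1200 = 8400 mm.
Total developed length = 43035 + 8400 = 51435 mm.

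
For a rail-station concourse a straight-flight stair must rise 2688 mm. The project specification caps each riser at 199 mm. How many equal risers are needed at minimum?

14 risers

2688 / 199 = 13.51, so 14 risers are needed.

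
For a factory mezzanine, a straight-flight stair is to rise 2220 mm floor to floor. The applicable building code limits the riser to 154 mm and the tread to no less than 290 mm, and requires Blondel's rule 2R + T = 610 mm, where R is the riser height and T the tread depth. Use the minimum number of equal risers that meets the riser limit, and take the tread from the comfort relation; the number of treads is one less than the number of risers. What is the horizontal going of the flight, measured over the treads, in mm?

At most 154 each: 2220/154 = 14.42, giving 15 risers.
Each riser is 2220/15 = 148 mm (≤ 154 mm).
T = 610 − 2·148 = 314 mm, which satisfies the 290 mm minimum.
Treads = 15 − 1 = 14; going = 14 × 314 = 4396 mm.

4396 mm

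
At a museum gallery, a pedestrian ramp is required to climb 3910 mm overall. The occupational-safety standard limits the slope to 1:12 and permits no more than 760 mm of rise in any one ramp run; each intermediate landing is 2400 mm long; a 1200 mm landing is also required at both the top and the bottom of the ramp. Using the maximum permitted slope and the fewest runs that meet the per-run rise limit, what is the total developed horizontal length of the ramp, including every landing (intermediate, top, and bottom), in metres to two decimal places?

⌈3910/760⌉ = 6 ramp runs. That means 5 intermediate landings.
Ramp run (horizontal) at 1:12: 3910 × 12 = 46920 mm.
5 intermediate landings contribute 5 × 2400 = 12000 mm.
Top and bottom landings: 2 × 1200 = 2400 mm.
Total = 46920 + 12000 + 2400 = 61320 mm.
= 61.32 m.

61.32 m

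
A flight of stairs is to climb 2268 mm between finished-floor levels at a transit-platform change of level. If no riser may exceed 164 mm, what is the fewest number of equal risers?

2268 / 164 = 13.829 → round up to 14 risers.

14 risers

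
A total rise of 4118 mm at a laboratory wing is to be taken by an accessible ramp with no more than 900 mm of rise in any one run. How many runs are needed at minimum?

5 runs

4118 / 900 = 4.576 → round up to 5 ramp runs.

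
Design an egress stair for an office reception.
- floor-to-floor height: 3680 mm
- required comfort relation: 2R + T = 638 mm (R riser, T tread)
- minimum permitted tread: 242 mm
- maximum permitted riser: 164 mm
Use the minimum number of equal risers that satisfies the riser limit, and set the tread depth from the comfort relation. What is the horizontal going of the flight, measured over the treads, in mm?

6996 mm

At most 164 each: 3680/164 = 22.44, giving 23 risers.
Each riser is 3680/23 = 160 mm (≤ 164 mm).
Tread T = 638 − 2 × 160 = 318 mm (≥ 242 mm).
Treads = 23 − 1 = 22; going = 22 × 318 = 6996 mm.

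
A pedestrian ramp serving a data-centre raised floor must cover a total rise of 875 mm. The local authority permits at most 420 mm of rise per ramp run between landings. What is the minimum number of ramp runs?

3 runs

⌈875/420⌉ = 3 ramp runs.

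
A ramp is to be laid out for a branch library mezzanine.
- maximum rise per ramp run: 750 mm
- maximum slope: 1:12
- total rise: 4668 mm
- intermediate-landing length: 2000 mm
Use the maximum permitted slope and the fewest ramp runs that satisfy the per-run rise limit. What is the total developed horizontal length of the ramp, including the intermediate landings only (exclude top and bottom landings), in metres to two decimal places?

4668 / 750 = 6.22, so 7 ramp runs are needed. That means 6 intermediate landings.
Horizontal run for 4668 mm of rise at 1:12 is 4668 × 12 = 56016 mm.
6 intermediate landings contribute 6 × 2000 = 12000 mm.
Developed length = 56016 + 12000 = 68016 mm.
= 68.02 m.

68.02 m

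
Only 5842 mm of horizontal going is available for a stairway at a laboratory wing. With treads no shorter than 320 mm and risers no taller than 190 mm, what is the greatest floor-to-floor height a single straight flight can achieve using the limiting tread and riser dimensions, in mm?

3610 mm

5842 / 320 = 18.26, so 18 treads fit.
Risers = treads + 1 = 19.
Maximum height = 19 × 190 = 3610 mm.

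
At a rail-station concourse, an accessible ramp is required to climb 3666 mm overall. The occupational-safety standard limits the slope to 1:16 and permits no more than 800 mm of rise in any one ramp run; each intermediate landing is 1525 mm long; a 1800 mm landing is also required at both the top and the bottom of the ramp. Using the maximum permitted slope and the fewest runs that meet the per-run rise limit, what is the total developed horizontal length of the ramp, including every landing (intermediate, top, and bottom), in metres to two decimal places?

At most 800 each: 3666/800 = 4.58, giving 5 ramp runs. That means 4 intermediate landings.
Ramp run (horizontal) at 1:16: 3666 × 16 = 58656 mm.
4 intermediate landings contribute 4 × 1525 = 6100 mm.
Top and bottom landings: 2 × 1800 = 3600 mm.
Total = 58656 + 6100 + 3600 = 68356 mm.
= 68.36 m.

68.36 m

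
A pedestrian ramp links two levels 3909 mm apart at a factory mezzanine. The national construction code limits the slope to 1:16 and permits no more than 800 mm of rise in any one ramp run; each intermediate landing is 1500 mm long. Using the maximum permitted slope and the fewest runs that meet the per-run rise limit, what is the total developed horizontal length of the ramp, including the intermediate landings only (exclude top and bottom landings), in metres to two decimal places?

68.54 m

At most 800 each: 3909/800 = 4.89, giving 5 ramp runs. That means 4 intermediate landings.
Ramp run (horizontal) at 1:16: 3909 × 16 = 62544 mm.
Intermediate landings: 4 × 1500 = 6000 mm.
Total developed length = 62544 + 6000 = 68544 mm.
= 68.54 m.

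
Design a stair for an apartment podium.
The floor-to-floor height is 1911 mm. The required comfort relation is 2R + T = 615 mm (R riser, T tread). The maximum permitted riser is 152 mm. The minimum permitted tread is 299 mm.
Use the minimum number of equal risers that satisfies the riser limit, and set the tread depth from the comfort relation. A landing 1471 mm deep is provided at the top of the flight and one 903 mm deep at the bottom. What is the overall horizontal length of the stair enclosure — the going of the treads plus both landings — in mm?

1911 / 152 = 12.572 → round up to 13 risers.
Riser R = 1911 / 13 = 147 mm, within the 152 mm limit.
Tread T = 615 − 2 × 147 = 321 mm (≥ 299 mm).
Going = (13 − 1) × 321 = 3852 mm.
Add landings: 3852 + 1471 + 903 = 6226 mm.

6226 mm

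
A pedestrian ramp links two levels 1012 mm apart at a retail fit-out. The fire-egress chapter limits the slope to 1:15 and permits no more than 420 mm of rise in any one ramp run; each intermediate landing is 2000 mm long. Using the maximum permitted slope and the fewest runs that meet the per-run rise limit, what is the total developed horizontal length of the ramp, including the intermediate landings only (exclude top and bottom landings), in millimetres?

At most 420 each: 1012/420 = 2.41, giving 3 ramp runs. That means 2 intermediate landings.
Horizontal run for 1012 mm of rise at 1:15 is 1012 × 15 = 15180 mm.
2 intermediate landings contribute 2 × 2000 = 4000 mm.
Developed length = 15180 + 4000 = 19180 mm.

19180 mm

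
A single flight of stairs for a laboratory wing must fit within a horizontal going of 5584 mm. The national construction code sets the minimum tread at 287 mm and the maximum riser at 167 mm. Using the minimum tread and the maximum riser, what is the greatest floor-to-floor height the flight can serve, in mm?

3340 mm

Treads that fit: ⌊5584 / 287⌋ = 19.
Risers = treads + 1 = 20.
Maximum height = 20 × 167 = 3340 mm.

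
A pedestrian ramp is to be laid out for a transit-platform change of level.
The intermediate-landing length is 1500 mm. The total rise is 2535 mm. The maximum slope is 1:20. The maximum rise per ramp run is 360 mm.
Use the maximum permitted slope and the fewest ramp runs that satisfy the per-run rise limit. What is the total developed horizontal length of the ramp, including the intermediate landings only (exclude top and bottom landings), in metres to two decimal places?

2535 / 360 = 7.042 → round up to 8 ramp runs. That means 7 intermediate landings.
Horizontal run for 2535 mm of rise at 1:20 is 2535 × 20 = 50700 mm.
Intermediate landings: 7 × 1500 = 10500 mm.
Total developed length = 50700 + 10500 = 61200 mm.
= 61.20 m.

61.20 m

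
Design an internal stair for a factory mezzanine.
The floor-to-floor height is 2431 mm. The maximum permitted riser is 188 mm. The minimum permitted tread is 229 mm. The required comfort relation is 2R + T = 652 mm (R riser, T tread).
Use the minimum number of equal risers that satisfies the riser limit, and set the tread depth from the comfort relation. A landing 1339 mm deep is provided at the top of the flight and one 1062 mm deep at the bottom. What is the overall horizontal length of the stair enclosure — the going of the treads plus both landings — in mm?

2431 / 188 = 12.93, so 13 risers are needed.
R = 2431 ÷ 13 = 187 mm.
T = 652 − 2·187 = 278 mm, which satisfies the 229 mm minimum.
Treads = 13 − 1 = 12; going = 12 × 278 = 3336 mm.
Add landings: 3336 + 1339 + 1062 = 5737 mm.

5737 mm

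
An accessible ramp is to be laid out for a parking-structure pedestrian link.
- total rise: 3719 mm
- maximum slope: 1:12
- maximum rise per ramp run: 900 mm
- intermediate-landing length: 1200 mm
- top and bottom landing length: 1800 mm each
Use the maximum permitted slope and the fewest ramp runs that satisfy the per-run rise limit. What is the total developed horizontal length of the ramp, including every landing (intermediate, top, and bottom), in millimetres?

53028 mm

3719 / 900 = 4.132 → round up to 5 ramp runs. That means 4 intermediate landings.
Horizontal run for 3719 mm of rise at 1:12 is 3719 × 12 = 44628 mm.
4 intermediate landings contribute 4 × 1200 = 4800 mm.
Top and bottom landings: 2 × 1800 = 3600 mm.
Total = 44628 + 4800 + 3600 = 53028 mm.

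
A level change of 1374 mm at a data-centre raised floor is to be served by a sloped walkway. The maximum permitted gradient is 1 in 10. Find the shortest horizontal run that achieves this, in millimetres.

13740 mm

Run = rise × 10 = 1374 × 10 = 13740 mm.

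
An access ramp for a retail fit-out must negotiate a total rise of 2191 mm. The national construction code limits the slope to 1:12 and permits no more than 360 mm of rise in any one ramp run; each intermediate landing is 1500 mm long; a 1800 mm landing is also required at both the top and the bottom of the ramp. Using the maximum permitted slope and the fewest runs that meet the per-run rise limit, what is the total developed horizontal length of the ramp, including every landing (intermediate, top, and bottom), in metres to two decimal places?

38.89 m

2191 / 360 = 6.09, so 7 ramp runs are needed. That means 6 intermediate landings.
Ramp run (horizontal) at 1:12: 2191 × 12 = 26292 mm.
Intermediate landings: 6 × 1500 = 9000 mm.
Top and bottom landings: 2 × 1800 = 3600 mm.
Total = 26292 + 9000 + 3600 = 38892 mm.
= 38.89 m.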